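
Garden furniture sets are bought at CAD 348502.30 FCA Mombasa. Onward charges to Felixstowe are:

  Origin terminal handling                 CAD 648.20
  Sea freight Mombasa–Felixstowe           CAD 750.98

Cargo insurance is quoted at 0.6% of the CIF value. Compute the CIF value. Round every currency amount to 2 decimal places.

Let C be the CIF value. C = FCA price + pre-shipment costs + freight + 0.6% × C
C − 0.6% × C = 348502.30 + 648.20 + 750.98
0.994 × C = 349901.48
C = 349901.48 / 0.994 = 352013.56
Insurance premium = 0.6% × 352013.56 = 2112.08

CIF value: CAD 352013.56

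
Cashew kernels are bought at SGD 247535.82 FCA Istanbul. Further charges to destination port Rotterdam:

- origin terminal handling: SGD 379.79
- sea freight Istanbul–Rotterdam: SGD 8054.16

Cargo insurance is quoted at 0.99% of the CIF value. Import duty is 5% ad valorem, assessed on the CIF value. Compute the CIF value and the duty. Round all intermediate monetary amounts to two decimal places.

CIF value: SGD 258529.21; import duty: SGD 12926.46

Let C be the CIF value. C = FCA price + pre-shipment costs + freight + 0.99% × C
C − 0.99% × C = 247535.82 + 379.79 + 8054.16
0.9901 × C = 255969.77
C = 255969.77 / 0.9901 = 258529.21
Insurance premium = 0.99% × 258529.21 = 2559.44
Import duty = 258529.21 × 5% = 12926.46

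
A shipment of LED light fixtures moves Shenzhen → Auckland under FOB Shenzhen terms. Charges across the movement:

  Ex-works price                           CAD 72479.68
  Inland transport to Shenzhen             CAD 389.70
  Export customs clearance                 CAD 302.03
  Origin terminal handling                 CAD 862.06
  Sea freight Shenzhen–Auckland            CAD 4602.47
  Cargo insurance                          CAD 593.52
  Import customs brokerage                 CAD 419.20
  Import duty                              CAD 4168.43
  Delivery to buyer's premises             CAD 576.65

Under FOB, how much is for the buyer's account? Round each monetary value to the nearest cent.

Buyer's account: CAD 10360.27

FOB: the seller bears costs until goods are on board at the origin port; the buyer bears freight, insurance and all costs thereafter.
Seller's account: goods 72479.68 + inland to port 389.70 + export clearance 302.03 + origin terminal 862.06 = 74033.47
Buyer's account: freight 4602.47 + insurance 593.52 + brokerage 419.20 + duty 4168.43 + delivery 576.65 = 10360.27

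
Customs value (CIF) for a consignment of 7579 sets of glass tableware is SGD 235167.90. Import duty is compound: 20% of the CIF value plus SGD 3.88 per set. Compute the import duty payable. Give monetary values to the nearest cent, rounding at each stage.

Import duty: SGD 76440.10

Ad valorem component: 235167.90 × 20% = 47033.58
Specific component: 7579 × 3.88 = 29406.52
Import duty = 47033.58 + 29406.52 = 76440.10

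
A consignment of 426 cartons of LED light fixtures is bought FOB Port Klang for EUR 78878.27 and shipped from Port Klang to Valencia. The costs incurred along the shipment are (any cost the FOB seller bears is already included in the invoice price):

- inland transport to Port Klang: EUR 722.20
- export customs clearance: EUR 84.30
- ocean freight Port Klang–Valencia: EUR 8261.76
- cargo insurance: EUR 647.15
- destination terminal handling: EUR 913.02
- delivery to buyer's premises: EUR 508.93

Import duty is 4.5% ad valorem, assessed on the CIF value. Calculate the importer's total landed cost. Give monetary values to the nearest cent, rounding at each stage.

FOB: the seller bears costs until goods are on board at the origin port; the buyer bears freight, insurance and all costs thereafter.
Already in the invoice (seller's account under FOB): inland to port, export clearance — exclude.
CIF value = FOB price + freight + insurance = 78878.27 + 8261.76 + 647.15 = 87787.18
Import duty = 87787.18 × 4.5% = 3950.42
Buyer bears: freight 8261.76 + insurance 647.15 + destination terminal 913.02 + delivery 508.93 + duty 3950.42 = 14281.28
Landed cost = invoice 78878.27 + 14281.28 = 93159.55

Total landed cost: EUR 93159.55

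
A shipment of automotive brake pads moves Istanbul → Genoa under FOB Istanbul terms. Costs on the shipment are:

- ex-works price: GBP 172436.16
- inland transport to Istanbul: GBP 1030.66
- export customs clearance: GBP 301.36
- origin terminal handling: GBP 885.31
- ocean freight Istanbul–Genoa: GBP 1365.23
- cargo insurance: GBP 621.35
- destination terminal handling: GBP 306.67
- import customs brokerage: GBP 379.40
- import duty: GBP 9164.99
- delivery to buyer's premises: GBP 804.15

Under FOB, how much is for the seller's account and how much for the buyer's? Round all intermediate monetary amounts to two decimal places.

FOB: the seller bears costs until goods are on board at the origin port; the buyer bears freight, insurance and all costs thereafter.
Seller's account: goods 172436.16 + inland to port 1030.66 + export clearance 301.36 + origin terminal 885.31 = 174653.49
Buyer's account: freight 1365.23 + insurance 621.35 + destination terminal 306.67 + brokerage 379.40 + duty 9164.99 + delivery 804.15 = 12641.79

Seller: GBP 174653.49; buyer: GBP 12641.79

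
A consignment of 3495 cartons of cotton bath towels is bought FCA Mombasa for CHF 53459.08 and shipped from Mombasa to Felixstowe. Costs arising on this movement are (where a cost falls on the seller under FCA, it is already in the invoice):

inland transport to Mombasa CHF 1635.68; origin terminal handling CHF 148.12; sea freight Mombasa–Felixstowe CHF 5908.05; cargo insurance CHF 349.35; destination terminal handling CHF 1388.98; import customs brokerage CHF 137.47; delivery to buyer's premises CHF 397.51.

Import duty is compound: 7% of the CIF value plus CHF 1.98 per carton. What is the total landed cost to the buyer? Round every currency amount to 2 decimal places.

FCA: the seller delivers export-cleared goods to the carrier; the buyer bears costs from that point.
Already in the invoice (seller's account under FCA): inland to port — exclude.
CIF value = FCA price + origin terminal + freight + insurance = 53459.08 + 148.12 + 5908.05 + 349.35 = 59864.60
Ad valorem component: 59864.60 × 7% = 4190.52
Specific component: 3495 × 1.98 = 6920.10
Import duty = 4190.52 + 6920.10 = 11110.62
Buyer bears: origin terminal 148.12 + freight 5908.05 + insurance 349.35 + destination terminal 1388.98 + brokerage 137.47 + delivery 397.51 + duty 11110.62 = 19440.10
Landed cost = invoice 53459.08 + 19440.10 = 72899.18

Total landed cost: CHF 72899.18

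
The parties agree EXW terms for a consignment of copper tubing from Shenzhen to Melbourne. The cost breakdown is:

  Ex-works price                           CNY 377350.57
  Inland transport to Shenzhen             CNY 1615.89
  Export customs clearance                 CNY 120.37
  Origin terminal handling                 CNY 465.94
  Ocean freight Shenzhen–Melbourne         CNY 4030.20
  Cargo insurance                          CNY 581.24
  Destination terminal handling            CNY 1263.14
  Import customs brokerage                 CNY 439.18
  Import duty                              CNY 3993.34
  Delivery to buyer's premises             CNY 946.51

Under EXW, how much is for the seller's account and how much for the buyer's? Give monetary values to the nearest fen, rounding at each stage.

Seller: CNY 377350.57; buyer: CNY 13455.81

EXW: the seller makes goods available at their premises; the buyer bears all onward costs.
Seller's account: goods 377350.57 = 377350.57
Buyer's account: inland to port 1615.89 + export clearance 120.37 + origin terminal 465.94 + freight 4030.20 + insurance 581.24 + destination terminal 1263.14 + brokerage 439.18 + duty 3993.34 + delivery 946.51 = 13455.81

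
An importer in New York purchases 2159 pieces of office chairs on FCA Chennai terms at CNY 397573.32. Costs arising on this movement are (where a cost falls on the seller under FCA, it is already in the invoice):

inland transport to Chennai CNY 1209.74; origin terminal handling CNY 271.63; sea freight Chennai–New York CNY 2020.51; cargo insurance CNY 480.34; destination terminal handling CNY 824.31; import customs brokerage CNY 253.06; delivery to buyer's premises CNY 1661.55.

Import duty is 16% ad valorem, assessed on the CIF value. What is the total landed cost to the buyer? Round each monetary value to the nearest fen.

Total landed cost: CNY 467140.05

FCA: the seller delivers export-cleared goods to the carrier; the buyer bears costs from that point.
Already in the invoice (seller's account under FCA): inland to port — exclude.
CIF value = FCA price + origin terminal + freight + insurance = 397573.32 + 271.63 + 2020.51 + 480.34 = 400345.80
Import duty = 400345.80 × 16% = 64055.33
Buyer bears: origin terminal 271.63 + freight 2020.51 + insurance 480.34 + destination terminal 824.31 + brokerage 253.06 + delivery 1661.55 + duty 64055.33 = 69566.73
Landed cost = invoice 397573.32 + 69566.73 = 467140.05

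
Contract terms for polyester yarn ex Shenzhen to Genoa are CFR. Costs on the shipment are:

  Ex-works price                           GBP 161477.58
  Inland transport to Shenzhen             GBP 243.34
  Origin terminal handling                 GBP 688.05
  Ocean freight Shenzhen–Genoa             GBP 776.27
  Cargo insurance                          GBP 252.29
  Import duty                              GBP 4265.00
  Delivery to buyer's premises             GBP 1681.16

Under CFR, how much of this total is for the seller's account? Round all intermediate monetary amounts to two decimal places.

Seller's account: GBP 163185.24

CFR: the seller pays costs through ocean freight to the destination port, but not insurance.
Seller's account: goods 161477.58 + inland to port 243.34 + origin terminal 688.05 + freight 776.27 = 163185.24
Buyer's account: insurance 252.29 + duty 4265.00 + delivery 1681.16 = 6198.45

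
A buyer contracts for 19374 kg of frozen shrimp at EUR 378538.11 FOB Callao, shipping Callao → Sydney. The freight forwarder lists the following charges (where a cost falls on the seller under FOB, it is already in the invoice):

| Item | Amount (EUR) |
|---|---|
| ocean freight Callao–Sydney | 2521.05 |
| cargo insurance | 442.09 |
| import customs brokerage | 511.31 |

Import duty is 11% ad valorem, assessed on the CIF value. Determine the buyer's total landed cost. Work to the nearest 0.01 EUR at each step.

Total landed cost: EUR 423977.70

FOB: the seller bears costs until goods are on board at the origin port; the buyer bears freight, insurance and all costs thereafter.
CIF value = FOB price + freight + insurance = 378538.11 + 2521.05 + 442.09 = 381501.25
Import duty = 381501.25 × 11% = 41965.14
Buyer bears: freight 2521.05 + insurance 442.09 + brokerage 511.31 + duty 41965.14 = 45439.59
Landed cost = invoice 378538.11 + 45439.59 = 423977.70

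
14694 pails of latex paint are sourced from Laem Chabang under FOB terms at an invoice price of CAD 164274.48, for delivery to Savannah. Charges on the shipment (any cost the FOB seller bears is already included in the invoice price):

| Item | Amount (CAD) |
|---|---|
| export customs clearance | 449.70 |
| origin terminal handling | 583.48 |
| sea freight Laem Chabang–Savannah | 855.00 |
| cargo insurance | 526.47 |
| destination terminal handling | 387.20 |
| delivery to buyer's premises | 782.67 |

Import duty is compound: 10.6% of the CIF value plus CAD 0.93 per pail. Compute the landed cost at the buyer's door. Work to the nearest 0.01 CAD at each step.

FOB: the seller bears costs until goods are on board at the origin port; the buyer bears freight, insurance and all costs thereafter.
Already in the invoice (seller's account under FOB): export clearance, origin terminal — exclude.
CIF value = FOB price + freight + insurance = 164274.48 + 855.00 + 526.47 = 165655.95
Ad valorem component: 165655.95 × 10.6% = 17559.53
Specific component: 14694 × 0.93 = 13665.42
Import duty = 17559.53 + 13665.42 = 31224.95
Buyer bears: freight 855.00 + insurance 526.47 + destination terminal 387.20 + delivery 782.67 + duty 31224.95 = 33776.29
Landed cost = invoice 164274.48 + 33776.29 = 198050.77

Total landed cost: CAD 198050.77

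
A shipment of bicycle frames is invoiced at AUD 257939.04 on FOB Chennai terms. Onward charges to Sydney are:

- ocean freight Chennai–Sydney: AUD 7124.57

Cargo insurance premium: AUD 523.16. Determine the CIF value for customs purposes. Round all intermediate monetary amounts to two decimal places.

CIF value: AUD 265586.77

CIF = FOB price + freight + insurance
CIF = 257939.04 + 7124.57 + 523.16 = 265586.77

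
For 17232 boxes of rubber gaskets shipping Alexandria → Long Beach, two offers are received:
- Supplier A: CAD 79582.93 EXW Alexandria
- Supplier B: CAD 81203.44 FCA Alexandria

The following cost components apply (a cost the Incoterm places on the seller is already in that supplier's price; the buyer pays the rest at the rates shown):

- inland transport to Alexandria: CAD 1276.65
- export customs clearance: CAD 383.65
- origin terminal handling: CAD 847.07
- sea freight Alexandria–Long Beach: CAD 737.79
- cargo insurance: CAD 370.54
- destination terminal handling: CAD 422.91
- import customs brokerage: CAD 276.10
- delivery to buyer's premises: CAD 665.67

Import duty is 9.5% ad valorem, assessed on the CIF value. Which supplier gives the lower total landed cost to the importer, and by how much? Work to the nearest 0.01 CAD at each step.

Supplier B is cheaper by CAD 43.57

Supplier A (EXW):
CIF value = EXW price + inland to port + export clearance + origin terminal + freight + insurance = 79582.93 + 1276.65 + 383.65 + 847.07 + 737.79 + 370.54 = 83198.63
Import duty = 83198.63 × 9.5% = 7903.87
Buyer bears (A): 1276.65 + 383.65 + 847.07 + 737.79 + 370.54 + 422.91 + 276.10 + 665.67 = 4980.38
Landed cost (A) = invoice 79582.93 + 4980.38 + duty 7903.87 = 92467.18
Supplier B (FCA):
CIF value = FCA price + origin terminal + freight + insurance = 81203.44 + 847.07 + 737.79 + 370.54 = 83158.84
Import duty = 83158.84 × 9.5% = 7900.09
Buyer bears (B): 847.07 + 737.79 + 370.54 + 422.91 + 276.10 + 665.67 = 3320.08
Landed cost (B) = invoice 81203.44 + 3320.08 + duty 7900.09 = 92423.61
Difference = |92467.18 − 92423.61| = 43.57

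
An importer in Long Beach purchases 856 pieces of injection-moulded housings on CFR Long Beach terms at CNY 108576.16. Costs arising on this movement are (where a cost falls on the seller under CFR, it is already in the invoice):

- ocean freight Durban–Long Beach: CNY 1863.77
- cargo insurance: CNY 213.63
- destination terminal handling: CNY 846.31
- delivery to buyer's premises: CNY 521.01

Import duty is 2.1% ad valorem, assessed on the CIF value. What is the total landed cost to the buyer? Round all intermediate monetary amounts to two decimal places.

Total landed cost: CNY 112441.70

CFR: the seller pays costs through ocean freight to the destination port, but not insurance.
Already in the invoice (seller's account under CFR): freight — exclude.
CIF value = CFR price + insurance = 108576.16 + 213.63 = 108789.79
Import duty = 108789.79 × 2.1% = 2284.59
Buyer bears: insurance 213.63 + destination terminal 846.31 + delivery 521.01 + duty 2284.59 = 3865.54
Landed cost = invoice 108576.16 + 3865.54 = 112441.70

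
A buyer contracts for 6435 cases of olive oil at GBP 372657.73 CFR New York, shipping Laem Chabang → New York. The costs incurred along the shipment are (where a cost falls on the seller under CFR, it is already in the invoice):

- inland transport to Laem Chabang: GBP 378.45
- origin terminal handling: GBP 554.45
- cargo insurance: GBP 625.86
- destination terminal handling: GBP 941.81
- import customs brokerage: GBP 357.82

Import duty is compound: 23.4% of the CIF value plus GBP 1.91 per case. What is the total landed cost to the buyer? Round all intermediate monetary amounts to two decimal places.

Total landed cost: GBP 474222.43

CFR: the seller pays costs through ocean freight to the destination port, but not insurance.
Already in the invoice (seller's account under CFR): inland to port, origin terminal — exclude.
CIF value = CFR price + insurance = 372657.73 + 625.86 = 373283.59
Ad valorem component: 373283.59 × 23.4% = 87348.36
Specific component: 6435 × 1.91 = 12290.85
Import duty = 87348.36 + 12290.85 = 99639.21
Buyer bears: insurance 625.86 + destination terminal 941.81 + brokerage 357.82 + duty 99639.21 = 101564.70
Landed cost = invoice 372657.73 + 101564.70 = 474222.43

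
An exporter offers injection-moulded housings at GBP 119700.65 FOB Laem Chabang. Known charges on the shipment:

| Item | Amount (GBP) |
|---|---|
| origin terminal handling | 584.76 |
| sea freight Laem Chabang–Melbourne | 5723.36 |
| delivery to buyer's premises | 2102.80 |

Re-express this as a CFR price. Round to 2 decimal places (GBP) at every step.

CFR price: GBP 125424.01

Not relevant to the conversion: origin terminal — on the seller under both FOB and CFR; already in the FOB price and stays in the CFR price. delivery — on the buyer under both terms; not part of either seller's price.
From FOB to CFR, the seller additionally bears: freight.
CFR price = 119700.65 + 5723.36 = 125424.01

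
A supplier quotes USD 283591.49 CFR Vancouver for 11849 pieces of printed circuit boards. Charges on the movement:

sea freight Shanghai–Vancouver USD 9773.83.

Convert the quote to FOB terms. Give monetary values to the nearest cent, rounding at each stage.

From CFR to FOB, the seller no longer bears: freight.
FOB price = 283591.49 − 9773.83 = 273817.66

FOB price: USD 273817.66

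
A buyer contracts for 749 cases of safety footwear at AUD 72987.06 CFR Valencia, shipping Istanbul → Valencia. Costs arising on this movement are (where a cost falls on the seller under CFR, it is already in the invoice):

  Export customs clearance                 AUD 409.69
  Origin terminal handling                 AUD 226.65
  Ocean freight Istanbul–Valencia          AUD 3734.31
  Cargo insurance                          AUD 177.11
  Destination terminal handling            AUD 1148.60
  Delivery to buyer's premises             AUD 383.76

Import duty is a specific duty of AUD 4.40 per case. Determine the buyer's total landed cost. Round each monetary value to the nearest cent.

CFR: the seller pays costs through ocean freight to the destination port, but not insurance.
Already in the invoice (seller's account under CFR): export clearance, origin terminal, freight — exclude.
CIF value = CFR price + insurance = 72987.06 + 177.11 = 73164.17
Import duty = 749 × 4.40 = 3295.60
Buyer bears: insurance 177.11 + destination terminal 1148.60 + delivery 383.76 + duty 3295.60 = 5005.07
Landed cost = invoice 72987.06 + 5005.07 = 77992.13

Total landed cost: AUD 77992.13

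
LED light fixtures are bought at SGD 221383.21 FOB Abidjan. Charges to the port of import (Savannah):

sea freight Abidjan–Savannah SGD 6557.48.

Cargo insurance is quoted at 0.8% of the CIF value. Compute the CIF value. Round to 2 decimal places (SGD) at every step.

Let C be the CIF value. C = FOB price + freight + 0.8% × C
C − 0.8% × C = 221383.21 + 6557.48
0.992 × C = 227940.69
C = 227940.69 / 0.992 = 229778.92
Insurance premium = 0.8% × 229778.92 = 1838.23

CIF value: SGD 229778.92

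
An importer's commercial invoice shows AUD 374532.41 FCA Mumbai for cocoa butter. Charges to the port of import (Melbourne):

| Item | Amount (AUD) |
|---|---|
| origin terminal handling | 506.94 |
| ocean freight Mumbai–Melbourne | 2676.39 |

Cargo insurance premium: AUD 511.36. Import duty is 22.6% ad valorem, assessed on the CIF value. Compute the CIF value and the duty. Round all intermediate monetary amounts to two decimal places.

CIF = FCA price + pre-shipment costs + freight + insurance
CIF = 374532.41 + 506.94 + 2676.39 + 511.36 = 378227.10
Import duty = 378227.10 × 22.6% = 85479.32

CIF value: AUD 378227.10; import duty: AUD 85479.32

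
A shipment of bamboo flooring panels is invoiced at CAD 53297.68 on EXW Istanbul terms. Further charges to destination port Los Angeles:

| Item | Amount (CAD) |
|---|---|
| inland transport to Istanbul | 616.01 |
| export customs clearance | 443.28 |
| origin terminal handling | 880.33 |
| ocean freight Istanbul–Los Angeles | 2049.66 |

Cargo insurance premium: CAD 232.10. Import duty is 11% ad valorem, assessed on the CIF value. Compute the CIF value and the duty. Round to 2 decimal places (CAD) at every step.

CIF value: CAD 57519.06; import duty: CAD 6327.10

CIF = EXW price + pre-shipment costs + freight + insurance
CIF = 53297.68 + 616.01 + 443.28 + 880.33 + 2049.66 + 232.10 = 57519.06
Import duty = 57519.06 × 11% = 6327.10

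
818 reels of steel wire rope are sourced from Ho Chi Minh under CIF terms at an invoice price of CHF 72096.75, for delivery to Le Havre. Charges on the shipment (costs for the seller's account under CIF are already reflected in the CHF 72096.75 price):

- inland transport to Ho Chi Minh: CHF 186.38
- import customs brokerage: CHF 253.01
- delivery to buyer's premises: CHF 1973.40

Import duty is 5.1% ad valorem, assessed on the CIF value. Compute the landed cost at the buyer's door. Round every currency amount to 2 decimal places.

Total landed cost: CHF 78000.09

CIF: the seller pays costs through ocean freight and marine insurance to the destination port.
Already in the invoice (seller's account under CIF): inland to port — exclude.
The CIF price already equals the CIF value: 72096.75
Import duty = 72096.75 × 5.1% = 3676.93
Buyer bears: brokerage 253.01 + delivery 1973.40 + duty 3676.93 = 5903.34
Landed cost = invoice 72096.75 + 5903.34 = 78000.09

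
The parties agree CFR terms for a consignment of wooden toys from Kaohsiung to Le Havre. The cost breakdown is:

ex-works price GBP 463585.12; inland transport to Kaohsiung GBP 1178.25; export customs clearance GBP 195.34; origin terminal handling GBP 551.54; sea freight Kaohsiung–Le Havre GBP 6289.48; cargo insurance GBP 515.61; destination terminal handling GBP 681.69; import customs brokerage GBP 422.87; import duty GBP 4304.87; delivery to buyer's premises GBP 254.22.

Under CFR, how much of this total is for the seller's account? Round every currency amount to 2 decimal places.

Seller's account: GBP 471799.73

CFR: the seller pays costs through ocean freight to the destination port, but not insurance.
Seller's account: goods 463585.12 + inland to port 1178.25 + export clearance 195.34 + origin terminal 551.54 + freight 6289.48 = 471799.73
Buyer's account: insurance 515.61 + destination terminal 681.69 + brokerage 422.87 + duty 4304.87 + delivery 254.22 = 6179.26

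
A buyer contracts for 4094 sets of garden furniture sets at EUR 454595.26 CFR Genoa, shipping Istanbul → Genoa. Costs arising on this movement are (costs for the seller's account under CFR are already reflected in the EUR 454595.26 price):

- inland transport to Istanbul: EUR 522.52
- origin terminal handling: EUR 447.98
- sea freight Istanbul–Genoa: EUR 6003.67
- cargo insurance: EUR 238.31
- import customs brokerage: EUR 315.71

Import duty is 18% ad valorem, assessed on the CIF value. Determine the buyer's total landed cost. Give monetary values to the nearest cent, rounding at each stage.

CFR: the seller pays costs through ocean freight to the destination port, but not insurance.
Already in the invoice (seller's account under CFR): inland to port, origin terminal, freight — exclude.
CIF value = CFR price + insurance = 454595.26 + 238.31 = 454833.57
Import duty = 454833.57 × 18% = 81870.04
Buyer bears: insurance 238.31 + brokerage 315.71 + duty 81870.04 = 82424.06
Landed cost = invoice 454595.26 + 82424.06 = 537019.32

Total landed cost: EUR 537019.32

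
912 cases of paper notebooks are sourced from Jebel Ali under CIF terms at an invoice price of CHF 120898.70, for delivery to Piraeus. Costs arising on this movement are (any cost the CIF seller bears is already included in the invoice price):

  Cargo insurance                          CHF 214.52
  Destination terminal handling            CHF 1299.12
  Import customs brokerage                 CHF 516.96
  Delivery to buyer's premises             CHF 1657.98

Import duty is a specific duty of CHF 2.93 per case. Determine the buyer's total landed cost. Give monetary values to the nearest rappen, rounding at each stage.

CIF: the seller pays costs through ocean freight and marine insurance to the destination port.
Already in the invoice (seller's account under CIF): insurance — exclude.
The CIF price already equals the CIF value: 120898.70
Import duty = 912 × 2.93 = 2672.16
Buyer bears: destination terminal 1299.12 + brokerage 516.96 + delivery 1657.98 + duty 2672.16 = 6146.22
Landed cost = invoice 120898.70 + 6146.22 = 127044.92

Total landed cost: CHF 127044.92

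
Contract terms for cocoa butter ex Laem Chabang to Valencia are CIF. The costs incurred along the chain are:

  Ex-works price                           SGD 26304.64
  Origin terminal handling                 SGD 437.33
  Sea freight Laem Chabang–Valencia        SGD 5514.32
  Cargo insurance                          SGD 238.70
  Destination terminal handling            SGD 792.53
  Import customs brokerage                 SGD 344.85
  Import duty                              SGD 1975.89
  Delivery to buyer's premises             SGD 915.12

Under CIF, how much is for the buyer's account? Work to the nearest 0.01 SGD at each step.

Buyer's account: SGD 4028.39

CIF: the seller pays costs through ocean freight and marine insurance to the destination port.
Seller's account: goods 26304.64 + origin terminal 437.33 + freight 5514.32 + insurance 238.70 = 32494.99
Buyer's account: destination terminal 792.53 + brokerage 344.85 + duty 1975.89 + delivery 915.12 = 4028.39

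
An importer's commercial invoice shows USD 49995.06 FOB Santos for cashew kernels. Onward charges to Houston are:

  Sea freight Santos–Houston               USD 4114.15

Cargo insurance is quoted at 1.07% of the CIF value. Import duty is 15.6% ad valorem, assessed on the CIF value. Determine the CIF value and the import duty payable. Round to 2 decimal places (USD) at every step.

Let C be the CIF value. C = FOB price + freight + 1.07% × C
C − 1.07% × C = 49995.06 + 4114.15
0.9893 × C = 54109.21
C = 54109.21 / 0.9893 = 54694.44
Insurance premium = 1.07% × 54694.44 = 585.23
Import duty = 54694.44 × 15.6% = 8532.33

CIF value: USD 54694.44; import duty: USD 8532.33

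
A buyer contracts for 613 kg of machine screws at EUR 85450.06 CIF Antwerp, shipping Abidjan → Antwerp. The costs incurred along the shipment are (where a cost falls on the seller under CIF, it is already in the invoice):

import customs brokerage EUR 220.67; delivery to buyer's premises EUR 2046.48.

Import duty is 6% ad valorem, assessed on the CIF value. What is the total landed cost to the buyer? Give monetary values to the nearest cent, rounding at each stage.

Total landed cost: EUR 92844.21

CIF: the seller pays costs through ocean freight and marine insurance to the destination port.
The CIF price already equals the CIF value: 85450.06
Import duty = 85450.06 × 6% = 5127.00
Buyer bears: brokerage 220.67 + delivery 2046.48 + duty 5127.00 = 7394.15
Landed cost = invoice 85450.06 + 7394.15 = 92844.21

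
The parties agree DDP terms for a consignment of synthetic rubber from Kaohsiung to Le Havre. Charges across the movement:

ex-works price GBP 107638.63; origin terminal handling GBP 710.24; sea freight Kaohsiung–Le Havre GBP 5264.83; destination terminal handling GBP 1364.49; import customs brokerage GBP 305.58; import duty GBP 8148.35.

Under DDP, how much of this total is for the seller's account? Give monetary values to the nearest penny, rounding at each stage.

DDP: the seller bears all costs including import duty.
Seller's account: goods 107638.63 + origin terminal 710.24 + freight 5264.83 + destination terminal 1364.49 + brokerage 305.58 + duty 8148.35 = 123432.12
Buyer's account: 0.00

Seller's account: GBP 123432.12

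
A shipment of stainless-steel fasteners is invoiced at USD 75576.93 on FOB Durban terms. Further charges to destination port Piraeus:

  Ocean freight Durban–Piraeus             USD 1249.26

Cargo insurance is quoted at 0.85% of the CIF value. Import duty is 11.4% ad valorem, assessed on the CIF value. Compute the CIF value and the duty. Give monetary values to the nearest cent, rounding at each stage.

CIF value: USD 77484.81; import duty: USD 8833.27

Let C be the CIF value. C = FOB price + freight + 0.85% × C
C − 0.85% × C = 75576.93 + 1249.26
0.9915 × C = 76826.19
C = 76826.19 / 0.9915 = 77484.81
Insurance premium = 0.85% × 77484.81 = 658.62
Import duty = 77484.81 × 11.4% = 8833.27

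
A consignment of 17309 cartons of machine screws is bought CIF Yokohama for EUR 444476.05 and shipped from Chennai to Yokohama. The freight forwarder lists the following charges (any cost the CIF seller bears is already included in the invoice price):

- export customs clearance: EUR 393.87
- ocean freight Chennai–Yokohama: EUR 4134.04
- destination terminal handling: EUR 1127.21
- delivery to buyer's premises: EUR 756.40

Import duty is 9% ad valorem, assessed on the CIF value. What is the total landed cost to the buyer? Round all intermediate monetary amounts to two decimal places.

Total landed cost: EUR 486362.50

CIF: the seller pays costs through ocean freight and marine insurance to the destination port.
Already in the invoice (seller's account under CIF): export clearance, freight — exclude.
The CIF price already equals the CIF value: 444476.05
Import duty = 444476.05 × 9% = 40002.84
Buyer bears: destination terminal 1127.21 + delivery 756.40 + duty 40002.84 = 41886.45
Landed cost = invoice 444476.05 + 41886.45 = 486362.50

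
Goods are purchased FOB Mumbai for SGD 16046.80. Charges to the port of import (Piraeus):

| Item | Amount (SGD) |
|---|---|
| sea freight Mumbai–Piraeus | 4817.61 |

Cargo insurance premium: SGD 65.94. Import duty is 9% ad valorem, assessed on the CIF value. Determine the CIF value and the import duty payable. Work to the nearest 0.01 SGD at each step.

CIF value: SGD 20930.35; import duty: SGD 1883.73

CIF = FOB price + freight + insurance
CIF = 16046.80 + 4817.61 + 65.94 = 20930.35
Import duty = 20930.35 × 9% = 1883.73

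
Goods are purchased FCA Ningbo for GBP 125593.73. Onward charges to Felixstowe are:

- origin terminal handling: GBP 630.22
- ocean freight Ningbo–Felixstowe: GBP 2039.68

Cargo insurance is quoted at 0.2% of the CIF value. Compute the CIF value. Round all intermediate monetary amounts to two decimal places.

CIF value: GBP 128520.67

Let C be the CIF value. C = FCA price + pre-shipment costs + freight + 0.2% × C
C − 0.2% × C = 125593.73 + 630.22 + 2039.68
0.998 × C = 128263.63
C = 128263.63 / 0.998 = 128520.67
Insurance premium = 0.2% × 128520.67 = 257.04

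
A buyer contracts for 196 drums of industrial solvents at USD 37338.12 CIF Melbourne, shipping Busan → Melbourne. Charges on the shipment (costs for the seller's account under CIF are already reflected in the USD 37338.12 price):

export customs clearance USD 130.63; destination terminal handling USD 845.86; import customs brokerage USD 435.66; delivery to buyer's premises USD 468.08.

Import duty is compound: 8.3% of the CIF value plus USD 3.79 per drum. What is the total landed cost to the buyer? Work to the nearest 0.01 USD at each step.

Total landed cost: USD 42929.62

CIF: the seller pays costs through ocean freight and marine insurance to the destination port.
Already in the invoice (seller's account under CIF): export clearance — exclude.
The CIF price already equals the CIF value: 37338.12
Ad valorem component: 37338.12 × 8.3% = 3099.06
Specific component: 196 × 3.79 = 742.84
Import duty = 3099.06 + 742.84 = 3841.90
Buyer bears: destination terminal 845.86 + brokerage 435.66 + delivery 468.08 + duty 3841.90 = 5591.50
Landed cost = invoice 37338.12 + 5591.50 = 42929.62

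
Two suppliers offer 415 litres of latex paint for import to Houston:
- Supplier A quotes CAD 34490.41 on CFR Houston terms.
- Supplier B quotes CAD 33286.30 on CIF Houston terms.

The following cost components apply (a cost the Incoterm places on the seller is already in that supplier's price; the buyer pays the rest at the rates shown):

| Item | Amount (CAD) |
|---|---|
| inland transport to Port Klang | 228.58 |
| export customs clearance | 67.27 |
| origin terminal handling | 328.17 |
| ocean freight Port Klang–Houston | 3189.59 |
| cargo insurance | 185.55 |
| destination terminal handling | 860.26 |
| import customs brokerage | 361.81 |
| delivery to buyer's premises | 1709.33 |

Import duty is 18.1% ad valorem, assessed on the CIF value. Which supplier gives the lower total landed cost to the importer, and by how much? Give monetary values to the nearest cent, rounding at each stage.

Supplier A (CFR):
CIF value = CFR price + insurance = 34490.41 + 185.55 = 34675.96
Import duty = 34675.96 × 18.1% = 6276.35
Buyer bears (A): 185.55 + 860.26 + 361.81 + 1709.33 = 3116.95
Landed cost (A) = invoice 34490.41 + 3116.95 + duty 6276.35 = 43883.71
Supplier B (CIF):
The CIF price already equals the CIF value: 33286.30
Import duty = 33286.30 × 18.1% = 6024.82
Buyer bears (B): 860.26 + 361.81 + 1709.33 = 2931.40
Landed cost (B) = invoice 33286.30 + 2931.40 + duty 6024.82 = 42242.52
Difference = |43883.71 − 42242.52| = 1641.19

Supplier B is cheaper by CAD 1641.19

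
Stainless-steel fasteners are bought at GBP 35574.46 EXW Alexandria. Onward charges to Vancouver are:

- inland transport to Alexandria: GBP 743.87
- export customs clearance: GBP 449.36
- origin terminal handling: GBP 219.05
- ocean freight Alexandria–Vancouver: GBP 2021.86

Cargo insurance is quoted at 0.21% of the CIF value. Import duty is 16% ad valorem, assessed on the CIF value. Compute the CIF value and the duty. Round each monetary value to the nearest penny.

CIF value: GBP 39090.69; import duty: GBP 6254.51

Let C be the CIF value. C = EXW price + pre-shipment costs + freight + 0.21% × C
C − 0.21% × C = 35574.46 + 743.87 + 449.36 + 219.05 + 2021.86
0.9979 × C = 39008.60
C = 39008.60 / 0.9979 = 39090.69
Insurance premium = 0.21% × 39090.69 = 82.09
Import duty = 39090.69 × 16% = 6254.51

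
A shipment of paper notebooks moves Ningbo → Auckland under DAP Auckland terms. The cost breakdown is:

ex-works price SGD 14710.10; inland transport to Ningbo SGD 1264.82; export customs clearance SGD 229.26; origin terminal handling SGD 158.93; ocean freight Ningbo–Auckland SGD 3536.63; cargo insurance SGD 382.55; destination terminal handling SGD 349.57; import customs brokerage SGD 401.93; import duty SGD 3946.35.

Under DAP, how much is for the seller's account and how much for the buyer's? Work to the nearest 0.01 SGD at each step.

Seller: SGD 20631.86; buyer: SGD 4348.28

DAP: the seller bears all costs to the named destination except import duty and clearance.
Seller's account: goods 14710.10 + inland to port 1264.82 + export clearance 229.26 + origin terminal 158.93 + freight 3536.63 + insurance 382.55 + destination terminal 349.57 = 20631.86
Buyer's account: brokerage 401.93 + duty 3946.35 = 4348.28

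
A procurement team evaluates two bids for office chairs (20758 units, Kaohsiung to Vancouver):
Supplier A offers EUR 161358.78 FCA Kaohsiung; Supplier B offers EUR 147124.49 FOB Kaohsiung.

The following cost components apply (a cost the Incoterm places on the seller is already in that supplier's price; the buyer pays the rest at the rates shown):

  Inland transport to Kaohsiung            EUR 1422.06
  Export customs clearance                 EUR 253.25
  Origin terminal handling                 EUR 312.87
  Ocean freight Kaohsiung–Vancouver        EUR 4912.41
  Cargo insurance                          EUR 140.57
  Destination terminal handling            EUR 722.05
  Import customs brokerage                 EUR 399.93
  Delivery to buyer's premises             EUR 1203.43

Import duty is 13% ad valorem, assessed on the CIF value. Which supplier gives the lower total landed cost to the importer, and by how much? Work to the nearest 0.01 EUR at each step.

Supplier B is cheaper by EUR 16438.29

Supplier A (FCA):
CIF value = FCA price + origin terminal + freight + insurance = 161358.78 + 312.87 + 4912.41 + 140.57 = 166724.63
Import duty = 166724.63 × 13% = 21674.20
Buyer bears (A): 312.87 + 4912.41 + 140.57 + 722.05 + 399.93 + 1203.43 = 7691.26
Landed cost (A) = invoice 161358.78 + 7691.26 + duty 21674.20 = 190724.24
Supplier B (FOB):
CIF value = FOB price + freight + insurance = 147124.49 + 4912.41 + 140.57 = 152177.47
Import duty = 152177.47 × 13% = 19783.07
Buyer bears (B): 4912.41 + 140.57 + 722.05 + 399.93 + 1203.43 = 7378.39
Landed cost (B) = invoice 147124.49 + 7378.39 + duty 19783.07 = 174285.95
Difference = |190724.24 − 174285.95| = 16438.29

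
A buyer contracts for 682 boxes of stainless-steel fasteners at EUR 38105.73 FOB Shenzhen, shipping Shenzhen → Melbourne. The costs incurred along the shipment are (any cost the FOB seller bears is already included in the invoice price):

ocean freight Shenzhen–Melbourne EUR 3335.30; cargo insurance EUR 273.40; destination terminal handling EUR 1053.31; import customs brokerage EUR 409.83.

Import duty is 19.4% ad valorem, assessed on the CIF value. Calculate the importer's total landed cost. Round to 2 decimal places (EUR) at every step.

Total landed cost: EUR 51270.17

FOB: the seller bears costs until goods are on board at the origin port; the buyer bears freight, insurance and all costs thereafter.
CIF value = FOB price + freight + insurance = 38105.73 + 3335.30 + 273.40 = 41714.43
Import duty = 41714.43 × 19.4% = 8092.60
Buyer bears: freight 3335.30 + insurance 273.40 + destination terminal 1053.31 + brokerage 409.83 + duty 8092.60 = 13164.44
Landed cost = invoice 38105.73 + 13164.44 = 51270.17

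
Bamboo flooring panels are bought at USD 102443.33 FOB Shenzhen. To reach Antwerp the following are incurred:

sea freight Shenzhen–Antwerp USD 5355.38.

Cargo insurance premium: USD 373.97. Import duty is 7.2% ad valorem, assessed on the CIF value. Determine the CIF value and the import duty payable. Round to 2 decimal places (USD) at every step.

CIF value: USD 108172.68; import duty: USD 7788.43

CIF = FOB price + freight + insurance
CIF = 102443.33 + 5355.38 + 373.97 = 108172.68
Import duty = 108172.68 × 7.2% = 7788.43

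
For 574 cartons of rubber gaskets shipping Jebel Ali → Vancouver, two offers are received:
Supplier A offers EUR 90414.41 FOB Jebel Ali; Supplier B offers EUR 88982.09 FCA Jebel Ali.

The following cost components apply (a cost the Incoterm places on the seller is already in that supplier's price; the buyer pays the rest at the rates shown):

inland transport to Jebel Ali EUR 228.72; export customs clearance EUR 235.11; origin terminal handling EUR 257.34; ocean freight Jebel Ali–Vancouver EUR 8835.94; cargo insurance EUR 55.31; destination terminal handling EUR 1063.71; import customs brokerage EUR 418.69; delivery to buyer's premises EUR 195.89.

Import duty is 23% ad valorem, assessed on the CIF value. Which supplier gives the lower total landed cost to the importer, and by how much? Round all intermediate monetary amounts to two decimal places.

Supplier B is cheaper by EUR 1445.22

Supplier A (FOB):
CIF value = FOB price + freight + insurance = 90414.41 + 8835.94 + 55.31 = 99305.66
Import duty = 99305.66 × 23% = 22840.30
Buyer bears (A): 8835.94 + 55.31 + 1063.71 + 418.69 + 195.89 = 10569.54
Landed cost (A) = invoice 90414.41 + 10569.54 + duty 22840.30 = 123824.25
Supplier B (FCA):
CIF value = FCA price + origin terminal + freight + insurance = 88982.09 + 257.34 + 8835.94 + 55.31 = 98130.68
Import duty = 98130.68 × 23% = 22570.06
Buyer bears (B): 257.34 + 8835.94 + 55.31 + 1063.71 + 418.69 + 195.89 = 10826.88
Landed cost (B) = invoice 88982.09 + 10826.88 + duty 22570.06 = 122379.03
Difference = |123824.25 − 122379.03| = 1445.22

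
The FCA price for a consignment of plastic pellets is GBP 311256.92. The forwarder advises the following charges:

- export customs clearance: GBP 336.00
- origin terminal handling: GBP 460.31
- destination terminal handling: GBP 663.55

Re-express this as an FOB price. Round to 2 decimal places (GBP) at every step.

FOB price: GBP 311717.23

Not relevant to the conversion: export clearance — on the seller under both FCA and FOB; already in the FCA price and stays in the FOB price. destination terminal — on the buyer under both terms; not part of either seller's price.
From FCA to FOB, the seller additionally bears: origin terminal.
FOB price = 311256.92 + 460.31 = 311717.23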